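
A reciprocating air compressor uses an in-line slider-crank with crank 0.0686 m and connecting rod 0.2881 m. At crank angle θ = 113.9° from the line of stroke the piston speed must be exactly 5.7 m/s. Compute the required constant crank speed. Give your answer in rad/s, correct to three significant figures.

For an in-line slider-crank, |v_piston| = rω|sinθ|·[1 + r cosθ/√(L² − r² sin²θ)].
With r = 0.0686 m, L = 0.2881 m, θ = 113.9°: the bracketed kinematic factor |dx/dθ| = 0.056519 m.
ω = v/|dx/dθ| = 5.7/0.056519 = 100.85 rad/s.

101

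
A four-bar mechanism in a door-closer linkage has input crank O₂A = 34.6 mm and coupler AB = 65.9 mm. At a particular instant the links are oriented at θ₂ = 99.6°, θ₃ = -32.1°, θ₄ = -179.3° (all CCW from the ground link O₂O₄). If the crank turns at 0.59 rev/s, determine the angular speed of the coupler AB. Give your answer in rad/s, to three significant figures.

3.55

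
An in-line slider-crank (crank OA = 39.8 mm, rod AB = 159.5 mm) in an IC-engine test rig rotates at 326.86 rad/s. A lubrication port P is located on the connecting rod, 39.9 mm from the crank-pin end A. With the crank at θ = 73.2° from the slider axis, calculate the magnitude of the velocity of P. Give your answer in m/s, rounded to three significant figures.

ω = 326.9 rad/s.  Crank-pin speed |V_A| = rω = 13.009 m/s, perpendicular to OA.
Rod angle: sinφ = −(r/L) sinθ ⇒ φ = -13.820°; ω_rod = −rω cosθ/√(L²−r²sin²θ) = -24.277 rad/s.
V_P = V_A + ω_rod × AP, with AP = 0.0399 m along the rod.
Components: V_Px = −rω sinθ − a·ω_rod·sinφ = -12.685 m/s;  V_Py = rω cosθ + a·ω_rod·cosφ = +2.8194 m/s.
|V_P| = √(V_Px² + V_Py²) = 12.995 m/s.

13.0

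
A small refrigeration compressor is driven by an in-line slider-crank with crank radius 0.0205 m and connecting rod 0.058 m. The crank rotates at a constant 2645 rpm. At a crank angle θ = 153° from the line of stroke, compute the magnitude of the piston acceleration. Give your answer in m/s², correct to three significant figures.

1060

ω = 2π·2645/60 = 277 rad/s
x(θ) = r cosθ + √(L² − r² sin²θ); with ω constant, a = ω²·d²x/dθ².
d²x/dθ² = −r cosθ − r²(cos2θ)/√u − r⁴ sin²2θ/(4u^{3/2}),  u = L² − r² sin²θ = 0.00327738 m².
Substituting r = 0.0205 m, L = 0.058 m, θ = 153°: d²x/dθ² = +0.013797 m.
a = ω²·d²x/dθ² = (277)²·(+0.013797) = +1058.5 m/s²;  |a| = 1058.5 m/s².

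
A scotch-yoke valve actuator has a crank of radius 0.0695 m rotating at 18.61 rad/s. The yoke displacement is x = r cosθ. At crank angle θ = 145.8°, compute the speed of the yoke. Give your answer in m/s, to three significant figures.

0.727

ω = 18.61 rad/s
x = r cosθ ⇒ ẋ = −rω sinθ.
|v| = rω|sinθ| = 0.0695·18.61·|sin 145.8°| = 0.727 m/s.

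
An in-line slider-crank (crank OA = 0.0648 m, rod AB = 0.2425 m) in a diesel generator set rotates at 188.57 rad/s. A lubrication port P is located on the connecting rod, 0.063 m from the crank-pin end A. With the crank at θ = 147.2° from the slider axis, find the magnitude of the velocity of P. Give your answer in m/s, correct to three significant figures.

ω = 188.6 rad/s.  Crank-pin speed |V_A| = rω = 12.219 m/s, perpendicular to OA.
Rod angle: sinφ = −(r/L) sinθ ⇒ φ = -8.323°; ω_rod = −rω cosθ/√(L²−r²sin²θ) = +42.806 rad/s.
V_P = V_A + ω_rod × AP, with AP = 0.063 m along the rod.
Components: V_Px = −rω sinθ − a·ω_rod·sinφ = -6.2289 m/s;  V_Py = rω cosθ + a·ω_rod·cosφ = -7.6028 m/s.
|V_P| = √(V_Px² + V_Py²) = 9.8286 m/s.

9.83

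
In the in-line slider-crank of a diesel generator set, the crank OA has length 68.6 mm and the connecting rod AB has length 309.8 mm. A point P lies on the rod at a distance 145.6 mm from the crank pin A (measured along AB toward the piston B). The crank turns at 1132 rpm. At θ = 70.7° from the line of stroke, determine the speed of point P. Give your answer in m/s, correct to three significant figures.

8.07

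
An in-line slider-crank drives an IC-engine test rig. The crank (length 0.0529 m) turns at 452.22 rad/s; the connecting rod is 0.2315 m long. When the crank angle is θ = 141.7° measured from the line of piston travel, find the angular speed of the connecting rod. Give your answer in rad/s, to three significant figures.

ω = 452.2 rad/s
The rod makes angle φ with the slider axis where L sinφ = r sinθ; differentiating, L cosφ·φ̇ = r ω cosθ.
L cosφ = √(L² − r² sin²θ) = 0.22917 m.
|ω_rod| = r ω |cosθ| / √(L² − r² sin²θ) = 0.0529·452.2·0.78478/0.22917 = 81.922 rad/s.

81.9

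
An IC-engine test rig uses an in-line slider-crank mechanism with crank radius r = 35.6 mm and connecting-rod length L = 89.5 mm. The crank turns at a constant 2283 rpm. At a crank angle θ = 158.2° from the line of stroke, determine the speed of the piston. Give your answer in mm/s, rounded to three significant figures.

ω = 2π·2283/60 = 239.1 rad/s
For an in-line slider-crank, x = r cosθ + √(L² − r² sin²θ), so v = −rω sinθ·[1 + r cosθ/√(L² − r² sin²θ)].
With r = 0.0356 m, L = 0.0895 m, θ = 158.2°: √(L² − r² sin²θ) = 0.088518 m.
v = −0.0356·239.1·0.37137·[1 + 0.0356·-0.92849/0.088518] = -1.9805 m/s.
|v| = 1.9805 m/s = 1980.5 mm/s.

1980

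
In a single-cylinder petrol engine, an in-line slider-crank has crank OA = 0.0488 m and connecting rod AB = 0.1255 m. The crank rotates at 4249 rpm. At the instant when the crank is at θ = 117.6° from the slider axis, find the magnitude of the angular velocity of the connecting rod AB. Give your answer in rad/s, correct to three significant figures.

ω = 445 rad/s (converted from 4249 rpm).
The rod makes angle φ with the slider axis where L sinφ = r sinθ; differentiating, L cosφ·φ̇ = r ω cosθ.
L cosφ = √(L² − r² sin²θ) = 0.11781 m.
|ω_rod| = r ω |cosθ| / √(L² − r² sin²θ) = 0.0488·445·0.46330/0.11781 = 85.389 rad/s.

85.4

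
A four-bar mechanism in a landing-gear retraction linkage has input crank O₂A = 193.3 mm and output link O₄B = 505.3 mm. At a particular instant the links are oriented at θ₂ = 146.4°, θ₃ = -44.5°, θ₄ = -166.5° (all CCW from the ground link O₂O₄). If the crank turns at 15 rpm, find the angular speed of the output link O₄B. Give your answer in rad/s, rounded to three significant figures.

ω₂ = 1.571 rad/s (from 15 rpm).
Differentiating the loop-closure r₂e^{iθ₂}+r₃e^{iθ₃}=r₁+r₄e^{iθ₄} gives r₂ω₂e^{iθ₂}+r₃ω₃e^{iθ₃}=r₄ω₄e^{iθ₄}.
Eliminating the other unknown: ω₄ = r₂ω₂ sin(θ₂−θ₃) / [r₄ sin(θ₄−θ₃)].
Numerator sine = -0.18910; denominator sine = -0.84805.
Result = 0.1933·1.571·(-0.18910) / (0.5053·(-0.84805)) = +0.13399 rad/s; magnitude 0.13399 rad/s.

0.134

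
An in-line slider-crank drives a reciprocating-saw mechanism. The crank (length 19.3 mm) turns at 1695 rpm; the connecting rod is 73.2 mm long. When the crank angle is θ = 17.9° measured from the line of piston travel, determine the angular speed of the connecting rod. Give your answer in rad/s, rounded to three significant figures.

ω = 177.5 rad/s (converted from 1695 rpm).
The rod makes angle φ with the slider axis where L sinφ = r sinθ; differentiating, L cosφ·φ̇ = r ω cosθ.
L cosφ = √(L² − r² sin²θ) = 0.072959 m.
|ω_rod| = r ω |cosθ| / √(L² − r² sin²θ) = 0.0193·177.5·0.95159/0.072959 = 44.681 rad/s.

44.7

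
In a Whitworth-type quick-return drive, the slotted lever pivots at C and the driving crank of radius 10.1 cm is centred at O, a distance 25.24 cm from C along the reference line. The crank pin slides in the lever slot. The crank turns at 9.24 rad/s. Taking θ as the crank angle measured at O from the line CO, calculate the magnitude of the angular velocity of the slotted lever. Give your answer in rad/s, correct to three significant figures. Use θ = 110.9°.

ω = 9.24 rad/s
Crank pin A relative to C: A = (d + r cosθ, r sinθ); lever angle φ = atan2(r sinθ, d + r cosθ).
Differentiating tanφ: φ̇ = rω(d cosθ + r)/(d² + r² + 2dr cosθ).
d² + r² + 2dr cosθ = |CA|² = 0.0557185 m²;  d cosθ + r = +0.010959 m.
|ω_lever| = |0.101·9.24·+0.010959| / 0.0557185 = 0.18356 rad/s.

0.184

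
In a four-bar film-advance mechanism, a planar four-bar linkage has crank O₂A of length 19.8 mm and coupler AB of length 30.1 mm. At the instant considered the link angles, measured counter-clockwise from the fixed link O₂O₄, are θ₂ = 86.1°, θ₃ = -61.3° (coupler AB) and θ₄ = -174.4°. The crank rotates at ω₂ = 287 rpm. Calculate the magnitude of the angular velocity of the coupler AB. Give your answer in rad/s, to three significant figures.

ω₂ = 30.05 rad/s (from 287 rpm).
Differentiating the loop-closure r₂e^{iθ₂}+r₃e^{iθ₃}=r₁+r₄e^{iθ₄} gives r₂ω₂e^{iθ₂}+r₃ω₃e^{iθ₃}=r₄ω₄e^{iθ₄}.
Eliminating the other unknown: ω₃ = r₂ω₂ sin(θ₄−θ₂) / [r₃ sin(θ₃−θ₄)].
Numerator sine = +0.98629; denominator sine = +0.91982.
Result = 0.0198·30.05·(+0.98629) / (0.0301·(+0.91982)) = +21.199 rad/s; magnitude 21.199 rad/s.

21.2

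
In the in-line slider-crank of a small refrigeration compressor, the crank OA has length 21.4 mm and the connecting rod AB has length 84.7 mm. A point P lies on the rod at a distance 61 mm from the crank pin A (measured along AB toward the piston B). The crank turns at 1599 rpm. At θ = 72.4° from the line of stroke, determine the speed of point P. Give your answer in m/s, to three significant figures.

ω = 167.4 rad/s.  Crank-pin speed |V_A| = rω = 3.5834 m/s, perpendicular to OA.
Rod angle: sinφ = −(r/L) sinθ ⇒ φ = -13.936°; ω_rod = −rω cosθ/√(L²−r²sin²θ) = -13.18 rad/s.
V_P = V_A + ω_rod × AP, with AP = 0.061 m along the rod.
Components: V_Px = −rω sinθ − a·ω_rod·sinφ = -3.6093 m/s;  V_Py = rω cosθ + a·ω_rod·cosφ = +0.30318 m/s.
|V_P| = √(V_Px² + V_Py²) = 3.622 m/s.

3.62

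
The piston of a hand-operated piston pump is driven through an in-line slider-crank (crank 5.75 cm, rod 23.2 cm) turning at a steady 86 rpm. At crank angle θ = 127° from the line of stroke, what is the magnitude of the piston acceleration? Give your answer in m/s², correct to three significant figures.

ω = 2π·86/60 = 9.006 rad/s
x(θ) = r cosθ + √(L² − r² sin²θ); with ω constant, a = ω²·d²x/dθ².
d²x/dθ² = −r cosθ − r²(cos2θ)/√u − r⁴ sin²2θ/(4u^{3/2}),  u = L² − r² sin²θ = 0.0517152 m².
Substituting r = 0.0575 m, L = 0.232 m, θ = 127°: d²x/dθ² = +0.038397 m.
a = ω²·d²x/dθ² = (9.006)²·(+0.038397) = +3.1142 m/s²;  |a| = 3.1142 m/s².

3.11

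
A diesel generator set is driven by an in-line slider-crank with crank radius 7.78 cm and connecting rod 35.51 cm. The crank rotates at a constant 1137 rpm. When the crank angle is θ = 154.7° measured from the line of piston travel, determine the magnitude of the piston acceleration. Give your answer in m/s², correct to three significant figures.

841

ω = 2π·1137/60 = 119.1 rad/s
x(θ) = r cosθ + √(L² − r² sin²θ); with ω constant, a = ω²·d²x/dθ².
d²x/dθ² = −r cosθ − r²(cos2θ)/√u − r⁴ sin²2θ/(4u^{3/2}),  u = L² − r² sin²θ = 0.124991 m².
Substituting r = 0.0778 m, L = 0.3551 m, θ = 154.7°: d²x/dθ² = +0.059347 m.
a = ω²·d²x/dθ² = (119.1)²·(+0.059347) = +841.35 m/s²;  |a| = 841.35 m/s².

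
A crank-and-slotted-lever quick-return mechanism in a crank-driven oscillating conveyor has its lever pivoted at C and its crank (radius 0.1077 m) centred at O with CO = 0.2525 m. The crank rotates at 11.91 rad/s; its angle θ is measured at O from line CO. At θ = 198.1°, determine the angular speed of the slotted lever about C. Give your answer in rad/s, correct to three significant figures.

7.17

ω = 11.91 rad/s
Crank pin A relative to C: A = (d + r cosθ, r sinθ); lever angle φ = atan2(r sinθ, d + r cosθ).
Differentiating tanφ: φ̇ = rω(d cosθ + r)/(d² + r² + 2dr cosθ).
d² + r² + 2dr cosθ = |CA|² = 0.0236584 m²;  d cosθ + r = -0.13231 m.
|ω_lever| = |0.1077·11.91·-0.13231| / 0.0236584 = 7.1733 rad/s.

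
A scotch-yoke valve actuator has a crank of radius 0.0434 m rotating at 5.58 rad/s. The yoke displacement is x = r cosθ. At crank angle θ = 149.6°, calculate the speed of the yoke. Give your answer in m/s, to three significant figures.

ω = 5.58 rad/s
x = r cosθ ⇒ ẋ = −rω sinθ.
|v| = rω|sinθ| = 0.0434·5.58·|sin 149.6°| = 0.12255 m/s.

0.123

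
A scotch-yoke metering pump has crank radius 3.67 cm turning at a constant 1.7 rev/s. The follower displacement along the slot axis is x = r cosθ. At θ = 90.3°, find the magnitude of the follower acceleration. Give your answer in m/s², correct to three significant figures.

ω = 10.68 rad/s (from 1.7 rev/s).
x = r cosθ ⇒ ẍ = −rω² cosθ (ω constant).
|a| = rω²|cosθ| = 0.0367·(10.68)²·|cos 90.3°| = 0.021924 m/s².

0.0219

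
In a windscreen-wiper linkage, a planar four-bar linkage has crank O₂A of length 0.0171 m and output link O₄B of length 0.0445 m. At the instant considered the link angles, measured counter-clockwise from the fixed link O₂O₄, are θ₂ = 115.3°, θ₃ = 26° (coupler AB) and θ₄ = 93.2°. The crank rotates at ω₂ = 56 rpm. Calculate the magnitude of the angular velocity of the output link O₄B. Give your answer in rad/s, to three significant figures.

2.44

ω₂ = 5.864 rad/s (from 56 rpm).
Differentiating the loop-closure r₂e^{iθ₂}+r₃e^{iθ₃}=r₁+r₄e^{iθ₄} gives r₂ω₂e^{iθ₂}+r₃ω₃e^{iθ₃}=r₄ω₄e^{iθ₄}.
Eliminating the other unknown: ω₄ = r₂ω₂ sin(θ₂−θ₃) / [r₄ sin(θ₄−θ₃)].
Numerator sine = +0.99993; denominator sine = +0.92186.
Result = 0.0171·5.864·(+0.99993) / (0.0445·(+0.92186)) = +2.4443 rad/s; magnitude 2.4443 rad/s.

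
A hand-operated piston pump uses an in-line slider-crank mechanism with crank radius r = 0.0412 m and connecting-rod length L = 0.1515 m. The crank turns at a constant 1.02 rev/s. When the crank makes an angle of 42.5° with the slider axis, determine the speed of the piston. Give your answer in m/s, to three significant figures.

ω = 2π·1.02 = 6.409 rad/s
For an in-line slider-crank, x = r cosθ + √(L² − r² sin²θ), so v = −rω sinθ·[1 + r cosθ/√(L² − r² sin²θ)].
With r = 0.0412 m, L = 0.1515 m, θ = 42.5°: √(L² − r² sin²θ) = 0.14892 m.
v = −0.0412·6.409·0.67559·[1 + 0.0412·0.73728/0.14892] = -0.21477 m/s.
|v| = 0.21477 m/s.

0.215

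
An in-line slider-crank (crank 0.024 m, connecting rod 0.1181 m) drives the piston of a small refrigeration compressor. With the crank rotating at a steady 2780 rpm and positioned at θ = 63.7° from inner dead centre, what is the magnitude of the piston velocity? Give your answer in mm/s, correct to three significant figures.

6840

ω = 2π·2780/60 = 291.1 rad/s
For an in-line slider-crank, x = r cosθ + √(L² − r² sin²θ), so v = −rω sinθ·[1 + r cosθ/√(L² − r² sin²θ)].
With r = 0.024 m, L = 0.1181 m, θ = 63.7°: √(L² − r² sin²θ) = 0.11612 m.
v = −0.024·291.1·0.89649·[1 + 0.024·0.44307/0.11612] = -6.8372 m/s.
|v| = 6.8372 m/s = 6837.2 mm/s.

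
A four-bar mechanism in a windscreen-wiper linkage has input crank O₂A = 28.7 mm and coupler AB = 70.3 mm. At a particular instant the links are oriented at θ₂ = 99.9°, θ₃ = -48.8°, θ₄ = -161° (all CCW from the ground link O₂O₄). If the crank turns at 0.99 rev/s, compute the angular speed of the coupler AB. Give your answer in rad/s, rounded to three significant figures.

ω₂ = 6.22 rad/s (from 0.99 rev/s).
Differentiating the loop-closure r₂e^{iθ₂}+r₃e^{iθ₃}=r₁+r₄e^{iθ₄} gives r₂ω₂e^{iθ₂}+r₃ω₃e^{iθ₃}=r₄ω₄e^{iθ₄}.
Eliminating the other unknown: ω₃ = r₂ω₂ sin(θ₄−θ₂) / [r₃ sin(θ₃−θ₄)].
Numerator sine = +0.98741; denominator sine = +0.92587.
Result = 0.0287·6.22·(+0.98741) / (0.0703·(+0.92587)) = +2.7083 rad/s; magnitude 2.7083 rad/s.

2.71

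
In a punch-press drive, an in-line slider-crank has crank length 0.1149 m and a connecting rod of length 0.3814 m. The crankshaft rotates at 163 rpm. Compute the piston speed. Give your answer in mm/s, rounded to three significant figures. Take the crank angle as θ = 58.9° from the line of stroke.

ω = 2π·163/60 = 17.07 rad/s
For an in-line slider-crank, x = r cosθ + √(L² − r² sin²θ), so v = −rω sinθ·[1 + r cosθ/√(L² − r² sin²θ)].
With r = 0.1149 m, L = 0.3814 m, θ = 58.9°: √(L² − r² sin²θ) = 0.36849 m.
v = −0.1149·17.07·0.85627·[1 + 0.1149·0.51653/0.36849] = -1.9498 m/s.
|v| = 1.9498 m/s = 1949.8 mm/s.

1950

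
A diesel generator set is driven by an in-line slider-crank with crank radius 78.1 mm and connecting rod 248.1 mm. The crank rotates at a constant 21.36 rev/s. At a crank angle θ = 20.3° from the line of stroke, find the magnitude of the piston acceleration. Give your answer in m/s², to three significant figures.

ω = 2π·21.4 = 134.2 rad/s
x(θ) = r cosθ + √(L² − r² sin²θ); with ω constant, a = ω²·d²x/dθ².
d²x/dθ² = −r cosθ − r²(cos2θ)/√u − r⁴ sin²2θ/(4u^{3/2}),  u = L² − r² sin²θ = 0.0608194 m².
Substituting r = 0.0781 m, L = 0.2481 m, θ = 20.3°: d²x/dθ² = -0.092291 m.
a = ω²·d²x/dθ² = (134.2)²·(-0.092291) = -1662.3 m/s²;  |a| = 1662.3 m/s².

1660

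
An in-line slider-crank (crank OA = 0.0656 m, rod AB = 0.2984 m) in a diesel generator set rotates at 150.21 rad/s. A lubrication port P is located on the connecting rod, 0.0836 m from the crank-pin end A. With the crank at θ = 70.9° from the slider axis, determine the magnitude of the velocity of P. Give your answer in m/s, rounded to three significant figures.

ω = 150.2 rad/s.  Crank-pin speed |V_A| = rω = 9.8538 m/s, perpendicular to OA.
Rod angle: sinφ = −(r/L) sinθ ⇒ φ = -11.990°; ω_rod = −rω cosθ/√(L²−r²sin²θ) = -11.046 rad/s.
V_P = V_A + ω_rod × AP, with AP = 0.0836 m along the rod.
Components: V_Px = −rω sinθ − a·ω_rod·sinφ = -9.5032 m/s;  V_Py = rω cosθ + a·ω_rod·cosφ = +2.321 m/s.
|V_P| = √(V_Px² + V_Py²) = 9.7825 m/s.

9.78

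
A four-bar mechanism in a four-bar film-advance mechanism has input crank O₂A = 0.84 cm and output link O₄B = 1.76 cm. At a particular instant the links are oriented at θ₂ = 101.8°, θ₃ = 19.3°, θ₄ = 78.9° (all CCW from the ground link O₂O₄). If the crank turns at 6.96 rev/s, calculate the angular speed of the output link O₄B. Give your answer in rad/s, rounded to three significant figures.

ω₂ = 43.73 rad/s (from 6.96 rev/s).
Differentiating the loop-closure r₂e^{iθ₂}+r₃e^{iθ₃}=r₁+r₄e^{iθ₄} gives r₂ω₂e^{iθ₂}+r₃ω₃e^{iθ₃}=r₄ω₄e^{iθ₄}.
Eliminating the other unknown: ω₄ = r₂ω₂ sin(θ₂−θ₃) / [r₄ sin(θ₄−θ₃)].
Numerator sine = +0.99144; denominator sine = +0.86251.
Result = 0.0084·43.73·(+0.99144) / (0.0176·(+0.86251)) = +23.992 rad/s; magnitude 23.992 rad/s.

24.0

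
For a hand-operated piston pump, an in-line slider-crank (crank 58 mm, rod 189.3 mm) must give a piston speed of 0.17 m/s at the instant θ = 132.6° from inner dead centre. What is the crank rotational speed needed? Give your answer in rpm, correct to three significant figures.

48.3

For an in-line slider-crank, |v_piston| = rω|sinθ|·[1 + r cosθ/√(L² − r² sin²θ)].
With r = 0.058 m, L = 0.1893 m, θ = 132.6°: the bracketed kinematic factor |dx/dθ| = 0.033605 m.
ω = v/|dx/dθ| = 0.17/0.033605 = 5.0587 rad/s.
N = 60ω/(2π) = 48.307 rpm.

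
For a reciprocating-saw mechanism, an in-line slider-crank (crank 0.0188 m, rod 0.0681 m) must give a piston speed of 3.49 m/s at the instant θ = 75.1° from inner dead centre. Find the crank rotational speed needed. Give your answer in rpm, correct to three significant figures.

1710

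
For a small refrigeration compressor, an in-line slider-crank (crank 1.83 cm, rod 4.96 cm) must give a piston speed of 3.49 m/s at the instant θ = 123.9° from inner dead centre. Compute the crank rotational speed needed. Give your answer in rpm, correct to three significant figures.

For an in-line slider-crank, |v_piston| = rω|sinθ|·[1 + r cosθ/√(L² − r² sin²θ)].
With r = 0.0183 m, L = 0.0496 m, θ = 123.9°: the bracketed kinematic factor |dx/dθ| = 0.011906 m.
ω = v/|dx/dθ| = 3.49/0.011906 = 293.13 rad/s.
N = 60ω/(2π) = 2799.2 rpm.

2800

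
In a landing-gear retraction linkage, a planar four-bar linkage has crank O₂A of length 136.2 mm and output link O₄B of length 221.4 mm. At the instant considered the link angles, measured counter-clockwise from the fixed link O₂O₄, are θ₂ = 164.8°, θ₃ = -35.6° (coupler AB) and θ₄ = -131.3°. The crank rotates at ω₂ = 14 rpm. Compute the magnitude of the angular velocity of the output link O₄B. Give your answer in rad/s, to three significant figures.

0.316

ω₂ = 1.466 rad/s (from 14 rpm).
Differentiating the loop-closure r₂e^{iθ₂}+r₃e^{iθ₃}=r₁+r₄e^{iθ₄} gives r₂ω₂e^{iθ₂}+r₃ω₃e^{iθ₃}=r₄ω₄e^{iθ₄}.
Eliminating the other unknown: ω₄ = r₂ω₂ sin(θ₂−θ₃) / [r₄ sin(θ₄−θ₃)].
Numerator sine = -0.34857; denominator sine = -0.99506.
Result = 0.1362·1.466·(-0.34857) / (0.2214·(-0.99506)) = +0.31594 rad/s; magnitude 0.31594 rad/s.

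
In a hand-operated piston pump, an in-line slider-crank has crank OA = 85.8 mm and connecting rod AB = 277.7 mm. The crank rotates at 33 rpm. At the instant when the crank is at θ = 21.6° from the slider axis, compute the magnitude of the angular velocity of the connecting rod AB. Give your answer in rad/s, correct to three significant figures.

ω = 3.456 rad/s (converted from 33 rpm).
The rod makes angle φ with the slider axis where L sinφ = r sinθ; differentiating, L cosφ·φ̇ = r ω cosθ.
L cosφ = √(L² − r² sin²θ) = 0.2759 m.
|ω_rod| = r ω |cosθ| / √(L² − r² sin²θ) = 0.0858·3.456·0.92978/0.2759 = 0.99922 rad/s.

0.999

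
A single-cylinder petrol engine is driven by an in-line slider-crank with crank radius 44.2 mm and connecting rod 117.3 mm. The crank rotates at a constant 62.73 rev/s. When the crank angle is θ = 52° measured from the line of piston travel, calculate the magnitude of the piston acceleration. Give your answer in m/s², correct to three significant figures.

3670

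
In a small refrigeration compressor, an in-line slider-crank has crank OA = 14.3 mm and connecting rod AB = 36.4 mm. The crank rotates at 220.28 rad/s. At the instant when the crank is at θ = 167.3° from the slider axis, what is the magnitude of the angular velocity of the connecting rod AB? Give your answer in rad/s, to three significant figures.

ω = 220.3 rad/s
The rod makes angle φ with the slider axis where L sinφ = r sinθ; differentiating, L cosφ·φ̇ = r ω cosθ.
L cosφ = √(L² − r² sin²θ) = 0.036264 m.
|ω_rod| = r ω |cosθ| / √(L² − r² sin²θ) = 0.0143·220.3·0.97553/0.036264 = 84.738 rad/s.

84.7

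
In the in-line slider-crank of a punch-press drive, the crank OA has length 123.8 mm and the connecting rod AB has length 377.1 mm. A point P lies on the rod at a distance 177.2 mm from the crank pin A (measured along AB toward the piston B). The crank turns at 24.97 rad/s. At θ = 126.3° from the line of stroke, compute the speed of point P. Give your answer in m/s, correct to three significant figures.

2.46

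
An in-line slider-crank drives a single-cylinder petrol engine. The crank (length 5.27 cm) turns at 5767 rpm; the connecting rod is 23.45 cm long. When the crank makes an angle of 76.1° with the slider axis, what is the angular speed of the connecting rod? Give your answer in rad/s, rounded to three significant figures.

33.4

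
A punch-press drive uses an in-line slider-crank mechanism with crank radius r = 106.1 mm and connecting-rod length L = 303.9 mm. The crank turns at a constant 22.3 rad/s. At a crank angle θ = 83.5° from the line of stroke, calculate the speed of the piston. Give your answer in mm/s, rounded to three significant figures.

ω = 22.3 rad/s
For an in-line slider-crank, x = r cosθ + √(L² − r² sin²θ), so v = −rω sinθ·[1 + r cosθ/√(L² − r² sin²θ)].
With r = 0.1061 m, L = 0.3039 m, θ = 83.5°: √(L² − r² sin²θ) = 0.28503 m.
v = −0.1061·22.3·0.99357·[1 + 0.1061·0.11320/0.28503] = -2.4499 m/s.
|v| = 2.4499 m/s = 2449.9 mm/s.

2450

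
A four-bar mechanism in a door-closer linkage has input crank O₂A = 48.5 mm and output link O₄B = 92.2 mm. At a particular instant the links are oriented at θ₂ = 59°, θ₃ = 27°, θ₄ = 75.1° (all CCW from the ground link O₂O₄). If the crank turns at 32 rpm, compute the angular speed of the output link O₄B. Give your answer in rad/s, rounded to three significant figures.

1.26

ω₂ = 3.351 rad/s (from 32 rpm).
Differentiating the loop-closure r₂e^{iθ₂}+r₃e^{iθ₃}=r₁+r₄e^{iθ₄} gives r₂ω₂e^{iθ₂}+r₃ω₃e^{iθ₃}=r₄ω₄e^{iθ₄}.
Eliminating the other unknown: ω₄ = r₂ω₂ sin(θ₂−θ₃) / [r₄ sin(θ₄−θ₃)].
Numerator sine = +0.52992; denominator sine = +0.74431.
Result = 0.0485·3.351·(+0.52992) / (0.0922·(+0.74431)) = +1.255 rad/s; magnitude 1.255 rad/s.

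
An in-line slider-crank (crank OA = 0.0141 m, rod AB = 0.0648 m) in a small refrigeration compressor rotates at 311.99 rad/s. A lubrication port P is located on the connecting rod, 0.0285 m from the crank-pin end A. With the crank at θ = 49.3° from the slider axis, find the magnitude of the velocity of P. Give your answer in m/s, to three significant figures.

3.89

ω = 312 rad/s.  Crank-pin speed |V_A| = rω = 4.3991 m/s, perpendicular to OA.
Rod angle: sinφ = −(r/L) sinθ ⇒ φ = -9.495°; ω_rod = −rω cosθ/√(L²−r²sin²θ) = -44.884 rad/s.
V_P = V_A + ω_rod × AP, with AP = 0.0285 m along the rod.
Components: V_Px = −rω sinθ − a·ω_rod·sinφ = -3.5461 m/s;  V_Py = rω cosθ + a·ω_rod·cosφ = +1.607 m/s.
|V_P| = √(V_Px² + V_Py²) = 3.8932 m/s.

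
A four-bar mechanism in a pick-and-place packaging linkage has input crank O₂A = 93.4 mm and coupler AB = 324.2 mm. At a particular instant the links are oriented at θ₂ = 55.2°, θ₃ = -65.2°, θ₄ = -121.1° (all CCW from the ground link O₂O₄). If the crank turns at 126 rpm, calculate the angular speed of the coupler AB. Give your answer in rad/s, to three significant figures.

0.296

ω₂ = 13.19 rad/s (from 126 rpm).
Differentiating the loop-closure r₂e^{iθ₂}+r₃e^{iθ₃}=r₁+r₄e^{iθ₄} gives r₂ω₂e^{iθ₂}+r₃ω₃e^{iθ₃}=r₄ω₄e^{iθ₄}.
Eliminating the other unknown: ω₃ = r₂ω₂ sin(θ₄−θ₂) / [r₃ sin(θ₃−θ₄)].
Numerator sine = -0.06453; denominator sine = +0.82806.
Result = 0.0934·13.19·(-0.06453) / (0.3242·(+0.82806)) = -0.29624 rad/s; magnitude 0.29624 rad/s.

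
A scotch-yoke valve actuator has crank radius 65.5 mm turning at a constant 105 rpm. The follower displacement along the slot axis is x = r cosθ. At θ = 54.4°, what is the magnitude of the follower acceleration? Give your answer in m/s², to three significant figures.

ω = 11 rad/s (from 105 rpm).
x = r cosθ ⇒ ẍ = −rω² cosθ (ω constant).
|a| = rω²|cosθ| = 0.0655·(11)²·|cos 54.4°| = 4.6099 m/s².

4.61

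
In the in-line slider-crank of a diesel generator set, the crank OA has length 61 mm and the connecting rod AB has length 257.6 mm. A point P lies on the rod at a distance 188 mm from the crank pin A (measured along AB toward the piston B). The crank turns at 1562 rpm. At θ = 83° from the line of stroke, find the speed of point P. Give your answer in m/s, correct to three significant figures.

10.1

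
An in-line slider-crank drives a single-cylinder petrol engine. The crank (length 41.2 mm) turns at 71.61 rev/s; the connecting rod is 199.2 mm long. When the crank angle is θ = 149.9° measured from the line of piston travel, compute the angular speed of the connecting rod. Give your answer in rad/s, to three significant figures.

80.9

ω = 449.9 rad/s (converted from 71.61 rev/s).
The rod makes angle φ with the slider axis where L sinφ = r sinθ; differentiating, L cosφ·φ̇ = r ω cosθ.
L cosφ = √(L² − r² sin²θ) = 0.19813 m.
|ω_rod| = r ω |cosθ| / √(L² − r² sin²θ) = 0.0412·449.9·0.86515/0.19813 = 80.947 rad/s.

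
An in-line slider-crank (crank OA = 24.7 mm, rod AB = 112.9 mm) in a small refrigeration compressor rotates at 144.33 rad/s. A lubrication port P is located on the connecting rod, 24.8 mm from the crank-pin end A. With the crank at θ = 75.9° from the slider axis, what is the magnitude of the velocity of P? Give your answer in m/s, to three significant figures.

ω = 144.3 rad/s.  Crank-pin speed |V_A| = rω = 3.565 m/s, perpendicular to OA.
Rod angle: sinφ = −(r/L) sinθ ⇒ φ = -12.251°; ω_rod = −rω cosθ/√(L²−r²sin²θ) = -7.8717 rad/s.
V_P = V_A + ω_rod × AP, with AP = 0.0248 m along the rod.
Components: V_Px = −rω sinθ − a·ω_rod·sinφ = -3.499 m/s;  V_Py = rω cosθ + a·ω_rod·cosφ = +0.6777 m/s.
|V_P| = √(V_Px² + V_Py²) = 3.564 m/s.

3.56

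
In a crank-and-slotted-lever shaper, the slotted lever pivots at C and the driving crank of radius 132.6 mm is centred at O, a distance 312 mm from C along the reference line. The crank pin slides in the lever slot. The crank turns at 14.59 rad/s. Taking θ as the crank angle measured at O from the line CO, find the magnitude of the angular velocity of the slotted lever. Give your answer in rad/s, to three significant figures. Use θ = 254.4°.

1.02

ω = 14.59 rad/s
Crank pin A relative to C: A = (d + r cosθ, r sinθ); lever angle φ = atan2(r sinθ, d + r cosθ).
Differentiating tanφ: φ̇ = rω(d cosθ + r)/(d² + r² + 2dr cosθ).
d² + r² + 2dr cosθ = |CA|² = 0.0926757 m²;  d cosθ + r = +0.048697 m.
|ω_lever| = |0.1326·14.59·+0.048697| / 0.0926757 = 1.0166 rad/s.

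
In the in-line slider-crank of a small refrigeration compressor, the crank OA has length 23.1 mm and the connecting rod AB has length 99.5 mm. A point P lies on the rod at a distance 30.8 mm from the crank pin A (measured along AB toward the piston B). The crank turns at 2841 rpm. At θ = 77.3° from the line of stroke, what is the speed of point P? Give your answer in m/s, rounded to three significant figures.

6.89

ω = 297.5 rad/s.  Crank-pin speed |V_A| = rω = 6.8725 m/s, perpendicular to OA.
Rod angle: sinφ = −(r/L) sinθ ⇒ φ = -13.090°; ω_rod = −rω cosθ/√(L²−r²sin²θ) = -15.59 rad/s.
V_P = V_A + ω_rod × AP, with AP = 0.0308 m along the rod.
Components: V_Px = −rω sinθ − a·ω_rod·sinφ = -6.8131 m/s;  V_Py = rω cosθ + a·ω_rod·cosφ = +1.0432 m/s.
|V_P| = √(V_Px² + V_Py²) = 6.8925 m/s.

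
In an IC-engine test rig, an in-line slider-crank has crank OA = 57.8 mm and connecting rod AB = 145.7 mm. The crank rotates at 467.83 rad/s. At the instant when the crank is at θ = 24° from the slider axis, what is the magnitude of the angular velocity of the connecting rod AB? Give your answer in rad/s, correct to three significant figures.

ω = 467.8 rad/s
The rod makes angle φ with the slider axis where L sinφ = r sinθ; differentiating, L cosφ·φ̇ = r ω cosθ.
L cosφ = √(L² − r² sin²θ) = 0.14379 m.
|ω_rod| = r ω |cosθ| / √(L² − r² sin²θ) = 0.0578·467.8·0.91355/0.14379 = 171.8 rad/s.

172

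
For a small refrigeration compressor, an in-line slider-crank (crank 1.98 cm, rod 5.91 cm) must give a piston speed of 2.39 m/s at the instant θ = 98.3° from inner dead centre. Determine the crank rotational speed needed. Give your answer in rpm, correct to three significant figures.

1230

For an in-line slider-crank, |v_piston| = rω|sinθ|·[1 + r cosθ/√(L² − r² sin²θ)].
With r = 0.0198 m, L = 0.0591 m, θ = 98.3°: the bracketed kinematic factor |dx/dθ| = 0.018588 m.
ω = v/|dx/dθ| = 2.39/0.018588 = 128.58 rad/s.
N = 60ω/(2π) = 1227.8 rpm.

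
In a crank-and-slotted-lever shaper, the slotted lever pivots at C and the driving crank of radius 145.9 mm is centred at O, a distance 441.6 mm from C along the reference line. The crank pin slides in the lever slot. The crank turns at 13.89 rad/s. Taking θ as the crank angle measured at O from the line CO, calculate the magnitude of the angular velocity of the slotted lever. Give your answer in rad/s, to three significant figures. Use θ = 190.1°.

6.55

ω = 13.89 rad/s
Crank pin A relative to C: A = (d + r cosθ, r sinθ); lever angle φ = atan2(r sinθ, d + r cosθ).
Differentiating tanφ: φ̇ = rω(d cosθ + r)/(d² + r² + 2dr cosθ).
d² + r² + 2dr cosθ = |CA|² = 0.0894354 m²;  d cosθ + r = -0.28886 m.
|ω_lever| = |0.1459·13.89·-0.28886| / 0.0894354 = 6.5453 rad/s.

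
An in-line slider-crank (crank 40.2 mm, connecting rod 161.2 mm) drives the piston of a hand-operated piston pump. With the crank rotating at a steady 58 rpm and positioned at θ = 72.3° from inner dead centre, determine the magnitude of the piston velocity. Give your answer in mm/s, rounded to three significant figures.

ω = 2π·58/60 = 6.074 rad/s
For an in-line slider-crank, x = r cosθ + √(L² − r² sin²θ), so v = −rω sinθ·[1 + r cosθ/√(L² − r² sin²θ)].
With r = 0.0402 m, L = 0.1612 m, θ = 72.3°: √(L² − r² sin²θ) = 0.15658 m.
v = −0.0402·6.074·0.95266·[1 + 0.0402·0.30403/0.15658] = -0.25076 m/s.
|v| = 0.25076 m/s = 250.76 mm/s.

251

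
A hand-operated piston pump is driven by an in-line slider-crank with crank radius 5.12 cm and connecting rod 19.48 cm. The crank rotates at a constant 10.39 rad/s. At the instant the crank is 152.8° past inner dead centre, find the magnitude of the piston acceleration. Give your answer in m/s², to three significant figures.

ω = 10.39 rad/s
x(θ) = r cosθ + √(L² − r² sin²θ); with ω constant, a = ω²·d²x/dθ².
d²x/dθ² = −r cosθ − r²(cos2θ)/√u − r⁴ sin²2θ/(4u^{3/2}),  u = L² − r² sin²θ = 0.0373993 m².
Substituting r = 0.0512 m, L = 0.1948 m, θ = 152.8°: d²x/dθ² = +0.03749 m.
a = ω²·d²x/dθ² = (10.39)²·(+0.03749) = +4.0472 m/s²;  |a| = 4.0472 m/s².

4.05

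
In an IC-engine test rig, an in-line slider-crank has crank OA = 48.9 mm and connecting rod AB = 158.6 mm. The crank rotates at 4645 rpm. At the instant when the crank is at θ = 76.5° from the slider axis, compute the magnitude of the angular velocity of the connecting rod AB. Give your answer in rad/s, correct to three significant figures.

36.7

ω = 486.4 rad/s (converted from 4645 rpm).
The rod makes angle φ with the slider axis where L sinφ = r sinθ; differentiating, L cosφ·φ̇ = r ω cosθ.
L cosφ = √(L² − r² sin²θ) = 0.1513 m.
|ω_rod| = r ω |cosθ| / √(L² − r² sin²θ) = 0.0489·486.4·0.23345/0.1513 = 36.699 rad/s.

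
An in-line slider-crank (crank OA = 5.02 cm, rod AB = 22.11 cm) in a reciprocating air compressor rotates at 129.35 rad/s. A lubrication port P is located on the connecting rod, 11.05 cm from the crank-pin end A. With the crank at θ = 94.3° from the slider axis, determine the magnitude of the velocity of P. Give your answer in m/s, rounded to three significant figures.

6.42

ω = 129.3 rad/s.  Crank-pin speed |V_A| = rω = 6.4934 m/s, perpendicular to OA.
Rod angle: sinφ = −(r/L) sinθ ⇒ φ = -13.086°; ω_rod = −rω cosθ/√(L²−r²sin²θ) = +2.2607 rad/s.
V_P = V_A + ω_rod × AP, with AP = 0.1105 m along the rod.
Components: V_Px = −rω sinθ − a·ω_rod·sinφ = -6.4185 m/s;  V_Py = rω cosθ + a·ω_rod·cosφ = -0.24354 m/s.
|V_P| = √(V_Px² + V_Py²) = 6.4232 m/s.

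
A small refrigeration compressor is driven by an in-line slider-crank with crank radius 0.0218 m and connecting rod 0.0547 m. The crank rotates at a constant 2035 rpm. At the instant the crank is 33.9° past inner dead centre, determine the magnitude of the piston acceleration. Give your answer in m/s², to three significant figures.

ω = 2π·2035/60 = 213.1 rad/s
x(θ) = r cosθ + √(L² − r² sin²θ); with ω constant, a = ω²·d²x/dθ².
d²x/dθ² = −r cosθ − r²(cos2θ)/√u − r⁴ sin²2θ/(4u^{3/2}),  u = L² − r² sin²θ = 0.00284425 m².
Substituting r = 0.0218 m, L = 0.0547 m, θ = 33.9°: d²x/dθ² = -0.02178 m.
a = ω²·d²x/dθ² = (213.1)²·(-0.02178) = -989.12 m/s²;  |a| = 989.12 m/s².

989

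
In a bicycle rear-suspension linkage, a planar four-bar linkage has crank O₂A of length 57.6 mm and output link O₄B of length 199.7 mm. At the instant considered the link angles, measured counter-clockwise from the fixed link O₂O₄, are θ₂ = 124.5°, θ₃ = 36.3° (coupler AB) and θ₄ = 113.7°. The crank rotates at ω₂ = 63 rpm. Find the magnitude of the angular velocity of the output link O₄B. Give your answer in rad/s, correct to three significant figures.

ω₂ = 6.597 rad/s (from 63 rpm).
Differentiating the loop-closure r₂e^{iθ₂}+r₃e^{iθ₃}=r₁+r₄e^{iθ₄} gives r₂ω₂e^{iθ₂}+r₃ω₃e^{iθ₃}=r₄ω₄e^{iθ₄}.
Eliminating the other unknown: ω₄ = r₂ω₂ sin(θ₂−θ₃) / [r₄ sin(θ₄−θ₃)].
Numerator sine = +0.99951; denominator sine = +0.97592.
Result = 0.0576·6.597·(+0.99951) / (0.1997·(+0.97592)) = +1.9489 rad/s; magnitude 1.9489 rad/s.

1.95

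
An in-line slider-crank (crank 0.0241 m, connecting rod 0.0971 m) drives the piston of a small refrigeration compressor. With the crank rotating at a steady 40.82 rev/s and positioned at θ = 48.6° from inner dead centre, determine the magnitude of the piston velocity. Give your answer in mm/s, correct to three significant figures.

5410

ω = 2π·40.8 = 256.5 rad/s
For an in-line slider-crank, x = r cosθ + √(L² − r² sin²θ), so v = −rω sinθ·[1 + r cosθ/√(L² − r² sin²θ)].
With r = 0.0241 m, L = 0.0971 m, θ = 48.6°: √(L² − r² sin²θ) = 0.095402 m.
v = −0.0241·256.5·0.75011·[1 + 0.0241·0.66131/0.095402] = -5.4111 m/s.
|v| = 5.4111 m/s = 5411.1 mm/s.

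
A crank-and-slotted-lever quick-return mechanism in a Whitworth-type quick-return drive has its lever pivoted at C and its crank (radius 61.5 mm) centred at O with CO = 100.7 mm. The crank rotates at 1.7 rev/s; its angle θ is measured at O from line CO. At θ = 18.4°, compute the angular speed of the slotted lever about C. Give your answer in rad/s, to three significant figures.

ω = 10.68 rad/s (from 1.7 rev/s).
Crank pin A relative to C: A = (d + r cosθ, r sinθ); lever angle φ = atan2(r sinθ, d + r cosθ).
Differentiating tanφ: φ̇ = rω(d cosθ + r)/(d² + r² + 2dr cosθ).
d² + r² + 2dr cosθ = |CA|² = 0.0256756 m²;  d cosθ + r = +0.15705 m.
|ω_lever| = |0.0615·10.68·+0.15705| / 0.0256756 = 4.0181 rad/s.

4.02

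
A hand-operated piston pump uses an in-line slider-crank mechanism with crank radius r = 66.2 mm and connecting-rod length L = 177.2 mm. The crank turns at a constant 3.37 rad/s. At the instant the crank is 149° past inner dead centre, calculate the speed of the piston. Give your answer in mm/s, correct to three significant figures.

ω = 3.37 rad/s
For an in-line slider-crank, x = r cosθ + √(L² − r² sin²θ), so v = −rω sinθ·[1 + r cosθ/√(L² − r² sin²θ)].
With r = 0.0662 m, L = 0.1772 m, θ = 149°: √(L² − r² sin²θ) = 0.17389 m.
v = −0.0662·3.37·0.51504·[1 + 0.0662·-0.85717/0.17389] = -0.077406 m/s.
|v| = 0.077406 m/s = 77.406 mm/s.

77.4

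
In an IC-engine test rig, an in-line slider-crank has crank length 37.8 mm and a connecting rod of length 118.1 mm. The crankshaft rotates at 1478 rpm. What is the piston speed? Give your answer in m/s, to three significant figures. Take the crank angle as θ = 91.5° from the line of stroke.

ω = 2π·1478/60 = 154.8 rad/s
For an in-line slider-crank, x = r cosθ + √(L² − r² sin²θ), so v = −rω sinθ·[1 + r cosθ/√(L² − r² sin²θ)].
With r = 0.0378 m, L = 0.1181 m, θ = 91.5°: √(L² − r² sin²θ) = 0.11189 m.
v = −0.0378·154.8·0.99966·[1 + 0.0378·-0.02618/0.11189] = -5.7968 m/s.
|v| = 5.7968 m/s.

5.80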